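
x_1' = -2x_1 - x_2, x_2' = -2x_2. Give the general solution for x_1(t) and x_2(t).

x_1(t) = -C_1e^(-2t) - C_2te^(-2t) - 3C_2e^(-2t), x_2(t) = C_2e^(-2t)

Coefficient matrix A = [[-2, -1], [0, -2]].
Characteristic polynomial det(A - λI) = λ^2 + 4λ + 4 = 0.
Single eigenvalue λ = -2 with algebraic multiplicity 2.
Eigenvector v = (-1,0); generalized eigenvector w with (A-λI)w=v is (-3,1).
General solution: e^(-2t)[C_1·v + C_2·(t·v + w)].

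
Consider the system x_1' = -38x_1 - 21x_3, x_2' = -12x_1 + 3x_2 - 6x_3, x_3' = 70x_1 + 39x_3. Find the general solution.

x_1(t) = 3K_1e^(-3t) + K_3e^(4t), x_2(t) = K_1e^(-3t) + K_2e^(3t), x_3(t) = -5K_1e^(-3t) - 2K_3e^(4t)

Coefficient matrix A = [[-38, 0, -21], [-12, 3, -6], [70, 0, 39]].
det(A - λI) = 0 gives eigenvalues λ = -3, 3, 4.
For λ=-3: eigenvector (3,1,-5).
For λ=3: eigenvector (0,1,0).
For λ=4: eigenvector (1,0,-2).
General solution: K_1e^(-3t)(3,1,-5) + K_2e^(3t)(0,1,0) + K_3e^(4t)(1,0,-2).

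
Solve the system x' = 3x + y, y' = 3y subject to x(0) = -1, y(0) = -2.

x(t) = -2te^(3t) - e^(3t), y(t) = -2e^(3t)

Coefficient matrix A = [[3, 1], [0, 3]].
Characteristic polynomial det(A - λI) = λ^2 - 6λ + 9 = 0.
Single eigenvalue λ = 3 with algebraic multiplicity 2.
Eigenvector v = (-1,0); generalized eigenvector w with (A-λI)w=v is (3,-1).
General solution: e^(3t)[c_1·v + c_2·(t·v + w)].
Applying x(0)=-1, y(0)=-2 gives c_1=7, c_2=2.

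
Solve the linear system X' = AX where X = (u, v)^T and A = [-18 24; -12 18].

u(t) = 2C_1e^(-6t) + C_2e^(6t), v(t) = C_1e^(-6t) + C_2e^(6t)

Coefficient matrix A = [[-18, 24], [-12, 18]].
Characteristic polynomial det(A - λI) = λ^2 - 36 = 0.
Eigenvalues λ = -6, 6.
For λ=-6: (A-λI) row 1 is [-12, 24], so an eigenvector is (2, 1).
For λ=6: (A-λI) row 1 is [-24, 24], so an eigenvector is (1, 1).
General solution: C_1e^(-6t)(2,1) + C_2e^(6t)(1,1).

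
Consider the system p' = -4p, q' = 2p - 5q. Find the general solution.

p(t) = -c_1e^(-4t), q(t) = -2c_1e^(-4t) + c_2e^(-5t)

Coefficient matrix A = [[-4, 0], [2, -5]].
Characteristic polynomial det(A - λI) = λ^2 + 9λ + 20 = 0.
Eigenvalues λ = -4, -5.
For λ=-4: (A-λI) row 2 is [2, -1], so an eigenvector is (-1, -2).
For λ=-5: (A-λI) row 1 is [1, 0], so an eigenvector is (0, 1).
General solution: c_1e^(-4t)(-1,-2) + c_2e^(-5t)(0,1).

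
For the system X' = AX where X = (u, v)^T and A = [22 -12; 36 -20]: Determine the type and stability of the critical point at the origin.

saddle

A = [[22,-12],[36,-20]]; det(A-λI) = λ^2 - 2λ - 8.
λ = -2, 4: opposite signs.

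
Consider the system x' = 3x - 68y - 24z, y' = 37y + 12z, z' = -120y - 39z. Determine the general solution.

x(t) = 6K_1e^(-3t) - 2K_2e^(t) + K_3e^(3t), y(t) = -3K_1e^(-3t) + K_2e^(t), z(t) = 10K_1e^(-3t) - 3K_2e^(t)

Coefficient matrix A = [[3, -68, -24], [0, 37, 12], [0, -120, -39]].
det(A - λI) = 0 gives eigenvalues λ = -3, 1, 3.
For λ=-3: eigenvector (6,-3,10).
For λ=1: eigenvector (-2,1,-3).
For λ=3: eigenvector (1,0,0).
General solution: K_1e^(-3t)(6,-3,10) + K_2e^(t)(-2,1,-3) + K_3e^(3t)(1,0,0).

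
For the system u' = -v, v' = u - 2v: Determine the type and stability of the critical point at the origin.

stable improper node

A = [[0,-1],[1,-2]]; det(A-λI) = λ^2 + 2λ + 1.
repeated λ = -1 with a single eigenvector.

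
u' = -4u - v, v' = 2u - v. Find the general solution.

u(t) = K_1e^(-2t) - K_2e^(-3t), v(t) = -2K_1e^(-2t) + K_2e^(-3t)

Coefficient matrix A = [[-4, -1], [2, -1]].
Characteristic polynomial det(A - λI) = λ^2 + 5λ + 6 = 0.
Eigenvalues λ = -2, -3.
For λ=-2: (A-λI) row 1 is [-2, -1], so an eigenvector is (1, -2).
For λ=-3: (A-λI) row 1 is [-1, -1], so an eigenvector is (-1, 1).
General solution: K_1e^(-2t)(1,-2) + K_2e^(-3t)(-1,1).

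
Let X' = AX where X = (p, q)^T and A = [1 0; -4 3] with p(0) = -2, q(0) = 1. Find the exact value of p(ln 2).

-4

A = [[1,0],[-4,3]]; eigenvalues λ = 1, 3.
Eigenvectors: (-1,-2) for λ=1, (0,1) for λ=3.
From the initial condition, c_1 = 2, c_2 = 5.
p(ln 2) = (2)(2^1)(-1) + (5)(2^3)(0) = -4.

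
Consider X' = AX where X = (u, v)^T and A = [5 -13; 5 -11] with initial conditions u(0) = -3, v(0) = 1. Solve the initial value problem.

u(t) = -37e^(-3t)sin(t) - 3e^(-3t)cos(t), v(t) = -23e^(-3t)sin(t) + e^(-3t)cos(t)

Coefficient matrix A = [[5, -13], [5, -11]].
Characteristic polynomial det(A - λI) = λ^2 + 6λ + 10 = 0.
Eigenvalues λ = -3 ± i (complex conjugate pair).
For λ=-3+i: an eigenvector is (-2,-1) - i(-3,-2) = (-2 + 3i, -1 + 2i).
A real fundamental pair from Re and Im of e^((-3+i)t)v: X_1 = e^(-3t)(cos(t)·(-2,-1) + sin(t)·(-3,-2)), X_2 = e^(-3t)(sin(t)·(-2,-1) - cos(t)·(-3,-2)).
General solution: C_1X_1 + C_2X_2.
Applying u(0)=-3, v(0)=1 gives C_1=9, C_2=5.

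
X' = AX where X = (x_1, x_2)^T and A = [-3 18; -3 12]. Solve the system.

Coefficient matrix A = [[-3, 18], [-3, 12]].
Characteristic polynomial det(A - λI) = λ^2 - 9λ + 18 = 0.
Eigenvalues λ = 6, 3.
For λ=6: (A-λI) row 1 is [-9, 18], so an eigenvector is (2, 1).
For λ=3: (A-λI) row 1 is [-6, 18], so an eigenvector is (-3, -1).
General solution: C_1e^(6t)(2,1) + C_2e^(3t)(-3,-1).

x_1(t) = 2C_1e^(6t) - 3C_2e^(3t), x_2(t) = C_1e^(6t) - C_2e^(3t)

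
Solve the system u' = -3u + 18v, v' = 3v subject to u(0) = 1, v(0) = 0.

u(t) = e^(-3t), v(t) = 0

Coefficient matrix A = [[-3, 18], [0, 3]].
Characteristic polynomial det(A - λI) = λ^2 - 9 = 0.
Eigenvalues λ = -3, 3.
For λ=-3: (A-λI) row 1 is [0, 18], so an eigenvector is (-1, 0).
For λ=3: (A-λI) row 1 is [-6, 18], so an eigenvector is (-3, -1).
General solution: c_1e^(-3t)(-1,0) + c_2e^(3t)(-3,-1).
Applying u(0)=1, v(0)=0 gives c_1=-1, c_2=0.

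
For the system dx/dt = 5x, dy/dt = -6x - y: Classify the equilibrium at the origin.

saddle

A = [[5,0],[-6,-1]]; det(A-λI) = λ^2 - 4λ - 5.
λ = -1, 5: opposite signs.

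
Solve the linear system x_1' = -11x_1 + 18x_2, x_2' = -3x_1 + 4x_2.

x_1(t) = 2C_1e^(-2t) + 3C_2e^(-5t), x_2(t) = C_1e^(-2t) + C_2e^(-5t)

Coefficient matrix A = [[-11, 18], [-3, 4]].
Characteristic polynomial det(A - λI) = λ^2 + 7λ + 10 = 0.
Eigenvalues λ = -2, -5.
For λ=-2: (A-λI) row 1 is [-9, 18], so an eigenvector is (2, 1).
For λ=-5: (A-λI) row 1 is [-6, 18], so an eigenvector is (3, 1).
General solution: C_1e^(-2t)(2,1) + C_2e^(-5t)(3,1).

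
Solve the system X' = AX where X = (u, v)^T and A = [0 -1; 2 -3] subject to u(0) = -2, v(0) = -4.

Coefficient matrix A = [[0, -1], [2, -3]].
Characteristic polynomial det(A - λI) = λ^2 + 3λ + 2 = 0.
Eigenvalues λ = -2, -1.
For λ=-2: (A-λI) row 1 is [2, -1], so an eigenvector is (-1, -2).
For λ=-1: (A-λI) row 1 is [1, -1], so an eigenvector is (-1, -1).
General solution: C_1e^(-2t)(-1,-2) + C_2e^(-t)(-1,-1).
Applying u(0)=-2, v(0)=-4 gives C_1=2, C_2=0.

u(t) = -2e^(-2t), v(t) = -4e^(-2t)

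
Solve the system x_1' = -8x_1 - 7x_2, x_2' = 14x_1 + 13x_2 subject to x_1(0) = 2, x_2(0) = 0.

x_1(t) = -2e^(6t) + 4e^(-t), x_2(t) = 4e^(6t) - 4e^(-t)

Coefficient matrix A = [[-8, -7], [14, 13]].
Characteristic polynomial det(A - λI) = λ^2 - 5λ - 6 = 0.
Eigenvalues λ = 6, -1.
For λ=6: (A-λI) row 1 is [-14, -7], so an eigenvector is (1, -2).
For λ=-1: (A-λI) row 1 is [-7, -7], so an eigenvector is (-1, 1).
General solution: K_1e^(6t)(1,-2) + K_2e^(-t)(-1,1).
Applying x_1(0)=2, x_2(0)=0 gives K_1=-2, K_2=-4.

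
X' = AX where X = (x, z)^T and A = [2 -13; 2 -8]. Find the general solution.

Coefficient matrix A = [[2, -13], [2, -8]].
Characteristic polynomial det(A - λI) = λ^2 + 6λ + 10 = 0.
Eigenvalues λ = -3 ± i (complex conjugate pair).
For λ=-3+i: an eigenvector is (3,1) - i(2,1) = (3 - 2i, 1 - i).
A real fundamental pair from Re and Im of e^((-3+i)t)v: X_1 = e^(-3t)(cos(t)·(3,1) + sin(t)·(2,1)), X_2 = e^(-3t)(sin(t)·(3,1) - cos(t)·(2,1)).
General solution: K_1X_1 + K_2X_2.

x(t) = 2K_1e^(-3t)sin(t) + 3K_1e^(-3t)cos(t) + 3K_2e^(-3t)sin(t) - 2K_2e^(-3t)cos(t), z(t) = K_1e^(-3t)sin(t) + K_1e^(-3t)cos(t) + K_2e^(-3t)sin(t) - K_2e^(-3t)cos(t)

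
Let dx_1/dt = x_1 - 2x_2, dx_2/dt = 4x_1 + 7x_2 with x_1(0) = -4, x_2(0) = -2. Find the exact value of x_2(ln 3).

-2646

A = [[1,-2],[4,7]]; eigenvalues λ = 3, 5.
Eigenvectors: (1,-1) for λ=3, (-1,2) for λ=5.
From the initial condition, c_1 = -10, c_2 = -6.
x_2(ln 3) = (-10)(3^3)(-1) + (-6)(3^5)(2) = -2646.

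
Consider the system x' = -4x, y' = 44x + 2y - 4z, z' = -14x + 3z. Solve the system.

Coefficient matrix A = [[-4, 0, 0], [44, 2, -4], [-14, 0, 3]].
det(A - λI) = 0 gives eigenvalues λ = 2, -4, 3.
For λ=2: eigenvector (0,1,0).
For λ=-4: eigenvector (1,-6,2).
For λ=3: eigenvector (0,-4,1).
General solution: c_1e^(2t)(0,1,0) + c_2e^(-4t)(1,-6,2) + c_3e^(3t)(0,-4,1).

x(t) = c_2e^(-4t), y(t) = c_1e^(2t) - 6c_2e^(-4t) - 4c_3e^(3t), z(t) = 2c_2e^(-4t) + c_3e^(3t)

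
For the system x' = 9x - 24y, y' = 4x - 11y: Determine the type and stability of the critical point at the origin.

saddle

A = [[9,-24],[4,-11]]; det(A-λI) = λ^2 + 2λ - 3.
λ = -3, 1: opposite signs.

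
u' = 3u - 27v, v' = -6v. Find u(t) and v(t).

Coefficient matrix A = [[3, -27], [0, -6]].
Characteristic polynomial det(A - λI) = λ^2 + 3λ - 18 = 0.
Eigenvalues λ = -6, 3.
For λ=-6: (A-λI) row 1 is [9, -27], so an eigenvector is (-3, -1).
For λ=3: (A-λI) row 1 is [0, -27], so an eigenvector is (-1, 0).
General solution: K_1e^(-6t)(-3,-1) + K_2e^(3t)(-1,0).

u(t) = -3K_1e^(-6t) - K_2e^(3t), v(t) = -K_1e^(-6t)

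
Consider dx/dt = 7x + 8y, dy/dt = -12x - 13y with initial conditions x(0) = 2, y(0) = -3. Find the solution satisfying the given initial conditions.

Coefficient matrix A = [[7, 8], [-12, -13]].
Characteristic polynomial det(A - λI) = λ^2 + 6λ + 5 = 0.
Eigenvalues λ = -1, -5.
For λ=-1: (A-λI) row 1 is [8, 8], so an eigenvector is (-1, 1).
For λ=-5: (A-λI) row 1 is [12, 8], so an eigenvector is (-2, 3).
General solution: c_1e^(-t)(-1,1) + c_2e^(-5t)(-2,3).
Applying x(0)=2, y(0)=-3 gives c_1=0, c_2=-1.

x(t) = 2e^(-5t), y(t) = -3e^(-5t)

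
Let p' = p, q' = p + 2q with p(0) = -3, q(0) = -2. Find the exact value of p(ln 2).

A = [[1,0],[1,2]]; eigenvalues λ = 2, 1.
Eigenvectors: (0,1) for λ=2, (1,-1) for λ=1.
From the initial condition, c_1 = -5, c_2 = -3.
p(ln 2) = (-5)(2^2)(0) + (-3)(2^1)(1) = -6.

-6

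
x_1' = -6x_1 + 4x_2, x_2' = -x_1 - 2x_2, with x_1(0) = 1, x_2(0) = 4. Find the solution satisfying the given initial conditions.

Coefficient matrix A = [[-6, 4], [-1, -2]].
Characteristic polynomial det(A - λI) = λ^2 + 8λ + 16 = 0.
Single eigenvalue λ = -4 with algebraic multiplicity 2.
Eigenvector v = (2,1); generalized eigenvector w with (A-λI)w=v is (3,2).
General solution: e^(-4t)[C_1·v + C_2·(t·v + w)].
Applying x_1(0)=1, x_2(0)=4 gives C_1=-10, C_2=7.

x_1(t) = 14te^(-4t) + e^(-4t), x_2(t) = 7te^(-4t) + 4e^(-4t)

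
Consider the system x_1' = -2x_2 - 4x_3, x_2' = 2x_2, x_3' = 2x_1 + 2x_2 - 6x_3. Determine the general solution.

Coefficient matrix A = [[0, -2, -4], [0, 2, 0], [2, 2, -6]].
det(A - λI) = 0 gives eigenvalues λ = -4, 2, -2.
For λ=-4: eigenvector (-1,0,-1).
For λ=2: eigenvector (1,-1,0).
For λ=-2: eigenvector (2,0,1).
General solution: K_1e^(-4t)(-1,0,-1) + K_2e^(2t)(1,-1,0) + K_3e^(-2t)(2,0,1).

x_1(t) = -K_1e^(-4t) + K_2e^(2t) + 2K_3e^(-2t), x_2(t) = -K_2e^(2t), x_3(t) = -K_1e^(-4t) + K_3e^(-2t)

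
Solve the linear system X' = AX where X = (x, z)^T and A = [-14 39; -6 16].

x(t) = 3C_1e^(t)sin(3t) + 2C_1e^(t)cos(3t) + 2C_2e^(t)sin(3t) - 3C_2e^(t)cos(3t), z(t) = C_1e^(t)sin(3t) + C_1e^(t)cos(3t) + C_2e^(t)sin(3t) - C_2e^(t)cos(3t)

Coefficient matrix A = [[-14, 39], [-6, 16]].
Characteristic polynomial det(A - λI) = λ^2 - 2λ + 10 = 0.
Eigenvalues λ = 1 ± 3i (complex conjugate pair).
For λ=1+3i: an eigenvector is (2,1) - i(3,1) = (2 - 3i, 1 - i).
A real fundamental pair from Re and Im of e^((1+3i)t)v: X_1 = e^(t)(cos(3t)·(2,1) + sin(3t)·(3,1)), X_2 = e^(t)(sin(3t)·(2,1) - cos(3t)·(3,1)).
General solution: C_1X_1 + C_2X_2.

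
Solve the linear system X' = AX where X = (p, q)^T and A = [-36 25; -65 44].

Coefficient matrix A = [[-36, 25], [-65, 44]].
Characteristic polynomial det(A - λI) = λ^2 - 8λ + 41 = 0.
Eigenvalues λ = 4 ± 5i (complex conjugate pair).
For λ=4+5i: an eigenvector is (2,3) - i(-1,-2) = (2 + i, 3 + 2i).
A real fundamental pair from Re and Im of e^((4+5i)t)v: X_1 = e^(4t)(cos(5t)·(2,3) + sin(5t)·(-1,-2)), X_2 = e^(4t)(sin(5t)·(2,3) - cos(5t)·(-1,-2)).
General solution: c_1X_1 + c_2X_2.

p(t) = -c_1e^(4t)sin(5t) + 2c_1e^(4t)cos(5t) + 2c_2e^(4t)sin(5t) + c_2e^(4t)cos(5t), q(t) = -2c_1e^(4t)sin(5t) + 3c_1e^(4t)cos(5t) + 3c_2e^(4t)sin(5t) + 2c_2e^(4t)cos(5t)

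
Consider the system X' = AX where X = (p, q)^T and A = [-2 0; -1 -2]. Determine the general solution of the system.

p(t) = K_2e^(-2t), q(t) = -K_1e^(-2t) - K_2te^(-2t)

Coefficient matrix A = [[-2, 0], [-1, -2]].
Characteristic polynomial det(A - λI) = λ^2 + 4λ + 4 = 0.
Single eigenvalue λ = -2 with algebraic multiplicity 2.
Eigenvector v = (0,-1); generalized eigenvector w with (A-λI)w=v is (1,0).
General solution: e^(-2t)[K_1·v + K_2·(t·v + w)].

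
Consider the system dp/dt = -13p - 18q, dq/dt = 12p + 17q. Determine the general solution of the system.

p(t) = c_1e^(5t) - 3c_2e^(-t), q(t) = -c_1e^(5t) + 2c_2e^(-t)

Coefficient matrix A = [[-13, -18], [12, 17]].
Characteristic polynomial det(A - λI) = λ^2 - 4λ - 5 = 0.
Eigenvalues λ = 5, -1.
For λ=5: (A-λI) row 1 is [-18, -18], so an eigenvector is (1, -1).
For λ=-1: (A-λI) row 1 is [-12, -18], so an eigenvector is (-3, 2).
General solution: c_1e^(5t)(1,-1) + c_2e^(-t)(-3,2).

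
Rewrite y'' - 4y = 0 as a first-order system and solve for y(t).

Let x_1 = y, x_2 = y'. Then x_1' = x_2 and x_2' = 4x_1.
A = [[0,1],[4,0]]; det(A-λI) = λ^2 - 4.
Eigenvalues λ = -2, 2 with eigenvectors (1,-2), (1,2).

y(t) = K_1e^(-2t) + K_2e^(2t)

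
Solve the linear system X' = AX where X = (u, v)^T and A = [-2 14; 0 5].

Coefficient matrix A = [[-2, 14], [0, 5]].
Characteristic polynomial det(A - λI) = λ^2 - 3λ - 10 = 0.
Eigenvalues λ = -2, 5.
For λ=-2: (A-λI) row 1 is [0, 14], so an eigenvector is (1, 0).
For λ=5: (A-λI) row 1 is [-7, 14], so an eigenvector is (-2, -1).
General solution: K_1e^(-2t)(1,0) + K_2e^(5t)(-2,-1).

u(t) = K_1e^(-2t) - 2K_2e^(5t), v(t) = -K_2e^(5t)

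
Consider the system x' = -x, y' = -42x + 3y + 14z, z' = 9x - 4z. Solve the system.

Coefficient matrix A = [[-1, 0, 0], [-42, 3, 14], [9, 0, -4]].
det(A - λI) = 0 gives eigenvalues λ = -1, 3, -4.
For λ=-1: eigenvector (1,0,3).
For λ=3: eigenvector (0,1,0).
For λ=-4: eigenvector (0,-2,1).
General solution: C_1e^(-t)(1,0,3) + C_2e^(3t)(0,1,0) + C_3e^(-4t)(0,-2,1).

x(t) = C_1e^(-t), y(t) = C_2e^(3t) - 2C_3e^(-4t), z(t) = 3C_1e^(-t) + C_3e^(-4t)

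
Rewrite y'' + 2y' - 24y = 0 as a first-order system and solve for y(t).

Let x_1 = y, x_2 = y'. Then x_1' = x_2 and x_2' = 24x_1 - 2x_2.
A = [[0,1],[24,-2]]; det(A-λI) = λ^2 + 2λ - 24.
Eigenvalues λ = -6, 4 with eigenvectors (1,-6), (1,4).

y(t) = K_1e^(-6t) + K_2e^(4t)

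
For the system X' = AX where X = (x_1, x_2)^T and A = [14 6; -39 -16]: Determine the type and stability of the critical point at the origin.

A = [[14,6],[-39,-16]]; det(A-λI) = λ^2 + 2λ + 10.
λ = -1 ± 3i: negative real part.

stable spiral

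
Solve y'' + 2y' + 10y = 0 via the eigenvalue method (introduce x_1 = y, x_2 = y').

Let x_1 = y, x_2 = y'. Then x_1' = x_2 and x_2' = -10x_1 - 2x_2.
A = [[0,1],[-10,-2]]; det(A-λI) = λ^2 + 2λ + 10.
Eigenvalues λ = -1 ± 3i.

y(t) = c_1e^(-t)cos(3t) + c_2e^(-t)sin(3t)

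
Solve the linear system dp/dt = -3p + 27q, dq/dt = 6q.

p(t) = -K_1e^(-3t) - 3K_2e^(6t), q(t) = -K_2e^(6t)

Coefficient matrix A = [[-3, 27], [0, 6]].
Characteristic polynomial det(A - λI) = λ^2 - 3λ - 18 = 0.
Eigenvalues λ = -3, 6.
For λ=-3: (A-λI) row 1 is [0, 27], so an eigenvector is (-1, 0).
For λ=6: (A-λI) row 1 is [-9, 27], so an eigenvector is (-3, -1).
General solution: K_1e^(-3t)(-1,0) + K_2e^(6t)(-3,-1).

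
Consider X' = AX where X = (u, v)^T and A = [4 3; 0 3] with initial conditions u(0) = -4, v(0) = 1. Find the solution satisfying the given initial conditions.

Coefficient matrix A = [[4, 3], [0, 3]].
Characteristic polynomial det(A - λI) = λ^2 - 7λ + 12 = 0.
Eigenvalues λ = 4, 3.
For λ=4: (A-λI) row 1 is [0, 3], so an eigenvector is (-1, 0).
For λ=3: (A-λI) row 1 is [1, 3], so an eigenvector is (-3, 1).
General solution: C_1e^(4t)(-1,0) + C_2e^(3t)(-3,1).
Applying u(0)=-4, v(0)=1 gives C_1=1, C_2=1.

u(t) = -e^(4t) - 3e^(3t), v(t) = e^(3t)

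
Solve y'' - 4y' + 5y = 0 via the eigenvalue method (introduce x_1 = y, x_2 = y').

Let x_1 = y, x_2 = y'. Then x_1' = x_2 and x_2' = -5x_1 + 4x_2.
A = [[0,1],[-5,4]]; det(A-λI) = λ^2 - 4λ + 5.
Eigenvalues λ = 2 ± i.

y(t) = K_1e^(2t)cos(t) + K_2e^(2t)sin(t)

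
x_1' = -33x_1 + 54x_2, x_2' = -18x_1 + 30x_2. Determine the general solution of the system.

Coefficient matrix A = [[-33, 54], [-18, 30]].
Characteristic polynomial det(A - λI) = λ^2 + 3λ - 18 = 0.
Eigenvalues λ = -6, 3.
For λ=-6: (A-λI) row 1 is [-27, 54], so an eigenvector is (2, 1).
For λ=3: (A-λI) row 1 is [-36, 54], so an eigenvector is (3, 2).
General solution: K_1e^(-6t)(2,1) + K_2e^(3t)(3,2).

x_1(t) = 2K_1e^(-6t) + 3K_2e^(3t), x_2(t) = K_1e^(-6t) + 2K_2e^(3t)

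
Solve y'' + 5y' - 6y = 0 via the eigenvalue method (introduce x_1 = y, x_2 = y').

y(t) = K_1e^(t) + K_2e^(-6t)

Let x_1 = y, x_2 = y'. Then x_1' = x_2 and x_2' = 6x_1 - 5x_2.
A = [[0,1],[6,-5]]; det(A-λI) = λ^2 + 5λ - 6.
Eigenvalues λ = 1, -6 with eigenvectors (1,1), (1,-6).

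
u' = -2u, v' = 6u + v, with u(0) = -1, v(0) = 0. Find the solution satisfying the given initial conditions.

u(t) = -e^(-2t), v(t) = -2e^(t) + 2e^(-2t)

Coefficient matrix A = [[-2, 0], [6, 1]].
Characteristic polynomial det(A - λI) = λ^2 + λ - 2 = 0.
Eigenvalues λ = -2, 1.
For λ=-2: (A-λI) row 2 is [6, 3], so an eigenvector is (1, -2).
For λ=1: (A-λI) row 1 is [-3, 0], so an eigenvector is (0, -1).
General solution: C_1e^(-2t)(1,-2) + C_2e^(t)(0,-1).
Applying u(0)=-1, v(0)=0 gives C_1=-1, C_2=2.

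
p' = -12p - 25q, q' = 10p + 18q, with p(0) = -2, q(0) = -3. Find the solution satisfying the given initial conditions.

Coefficient matrix A = [[-12, -25], [10, 18]].
Characteristic polynomial det(A - λI) = λ^2 - 6λ + 34 = 0.
Eigenvalues λ = 3 ± 5i (complex conjugate pair).
For λ=3+5i: an eigenvector is (-2,1) - i(1,-1) = (-2 - i, 1 + i).
A real fundamental pair from Re and Im of e^((3+5i)t)v: X_1 = e^(3t)(cos(5t)·(-2,1) + sin(5t)·(1,-1)), X_2 = e^(3t)(sin(5t)·(-2,1) - cos(5t)·(1,-1)).
General solution: c_1X_1 + c_2X_2.
Applying p(0)=-2, q(0)=-3 gives c_1=5, c_2=-8.

p(t) = 21e^(3t)sin(5t) - 2e^(3t)cos(5t), q(t) = -13e^(3t)sin(5t) - 3e^(3t)cos(5t)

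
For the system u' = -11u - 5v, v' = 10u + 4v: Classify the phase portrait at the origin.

stable node

A = [[-11,-5],[10,4]]; det(A-λI) = λ^2 + 7λ + 6.
λ = -1, -6: both negative.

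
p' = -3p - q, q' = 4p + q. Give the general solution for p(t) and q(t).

Coefficient matrix A = [[-3, -1], [4, 1]].
Characteristic polynomial det(A - λI) = λ^2 + 2λ + 1 = 0.
Single eigenvalue λ = -1 with algebraic multiplicity 2.
Eigenvector v = (1,-2); generalized eigenvector w with (A-λI)w=v is (0,-1).
General solution: e^(-t)[C_1·v + C_2·(t·v + w)].

p(t) = C_1e^(-t) + C_2te^(-t), q(t) = -2C_1e^(-t) - 2C_2te^(-t) - C_2e^(-t)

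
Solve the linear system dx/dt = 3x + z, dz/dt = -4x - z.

Coefficient matrix A = [[3, 1], [-4, -1]].
Characteristic polynomial det(A - λI) = λ^2 - 2λ + 1 = 0.
Single eigenvalue λ = 1 with algebraic multiplicity 2.
Eigenvector v = (1,-2); generalized eigenvector w with (A-λI)w=v is (1,-1).
General solution: e^(t)[K_1·v + K_2·(t·v + w)].

x(t) = K_1e^(t) + K_2te^(t) + K_2e^(t), z(t) = -2K_1e^(t) - 2K_2te^(t) - K_2e^(t)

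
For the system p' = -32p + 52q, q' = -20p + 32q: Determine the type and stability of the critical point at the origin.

center

A = [[-32,52],[-20,32]]; det(A-λI) = λ^2 + 16.
λ = 0 ± 4i: zero real part.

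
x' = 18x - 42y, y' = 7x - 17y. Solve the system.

Coefficient matrix A = [[18, -42], [7, -17]].
Characteristic polynomial det(A - λI) = λ^2 - λ - 12 = 0.
Eigenvalues λ = -3, 4.
For λ=-3: (A-λI) row 1 is [21, -42], so an eigenvector is (2, 1).
For λ=4: (A-λI) row 1 is [14, -42], so an eigenvector is (3, 1).
General solution: K_1e^(-3t)(2,1) + K_2e^(4t)(3,1).

x(t) = 2K_1e^(-3t) + 3K_2e^(4t), y(t) = K_1e^(-3t) + K_2e^(4t)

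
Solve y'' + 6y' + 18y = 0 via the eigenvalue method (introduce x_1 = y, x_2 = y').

y(t) = K_1e^(-3t)cos(3t) + K_2e^(-3t)sin(3t)

Let x_1 = y, x_2 = y'. Then x_1' = x_2 and x_2' = -18x_1 - 6x_2.
A = [[0,1],[-18,-6]]; det(A-λI) = λ^2 + 6λ + 18.
Eigenvalues λ = -3 ± 3i.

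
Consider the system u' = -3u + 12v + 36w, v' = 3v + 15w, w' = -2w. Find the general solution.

Coefficient matrix A = [[-3, 12, 36], [0, 3, 15], [0, 0, -2]].
det(A - λI) = 0 gives eigenvalues λ = -3, 3, -2.
For λ=-3: eigenvector (1,0,0).
For λ=3: eigenvector (2,1,0).
For λ=-2: eigenvector (0,3,-1).
General solution: c_1e^(-3t)(1,0,0) + c_2e^(3t)(2,1,0) + c_3e^(-2t)(0,3,-1).

u(t) = c_1e^(-3t) + 2c_2e^(3t), v(t) = c_2e^(3t) + 3c_3e^(-2t), w(t) = -c_3e^(-2t)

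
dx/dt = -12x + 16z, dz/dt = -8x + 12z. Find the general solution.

Coefficient matrix A = [[-12, 16], [-8, 12]].
Characteristic polynomial det(A - λI) = λ^2 - 16 = 0.
Eigenvalues λ = 4, -4.
For λ=4: (A-λI) row 1 is [-16, 16], so an eigenvector is (-1, -1).
For λ=-4: (A-λI) row 1 is [-8, 16], so an eigenvector is (2, 1).
General solution: K_1e^(4t)(-1,-1) + K_2e^(-4t)(2,1).

x(t) = -K_1e^(4t) + 2K_2e^(-4t), z(t) = -K_1e^(4t) + K_2e^(-4t)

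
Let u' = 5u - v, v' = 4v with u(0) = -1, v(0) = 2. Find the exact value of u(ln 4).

-2560

A = [[5,-1],[0,4]]; eigenvalues λ = 4, 5.
Eigenvectors: (1,1) for λ=4, (-1,0) for λ=5.
From the initial condition, c_1 = 2, c_2 = 3.
u(ln 4) = (2)(4^4)(1) + (3)(4^5)(-1) = -2560.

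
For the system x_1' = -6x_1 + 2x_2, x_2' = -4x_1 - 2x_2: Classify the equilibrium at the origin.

A = [[-6,2],[-4,-2]]; det(A-λI) = λ^2 + 8λ + 20.
λ = -4 ± 2i: negative real part.

stable spiral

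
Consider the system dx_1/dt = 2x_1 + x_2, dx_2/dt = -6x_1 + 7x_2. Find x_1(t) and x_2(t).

Coefficient matrix A = [[2, 1], [-6, 7]].
Characteristic polynomial det(A - λI) = λ^2 - 9λ + 20 = 0.
Eigenvalues λ = 5, 4.
For λ=5: (A-λI) row 1 is [-3, 1], so an eigenvector is (-1, -3).
For λ=4: (A-λI) row 1 is [-2, 1], so an eigenvector is (1, 2).
General solution: c_1e^(5t)(-1,-3) + c_2e^(4t)(1,2).

x_1(t) = -c_1e^(5t) + c_2e^(4t), x_2(t) = -3c_1e^(5t) + 2c_2e^(4t)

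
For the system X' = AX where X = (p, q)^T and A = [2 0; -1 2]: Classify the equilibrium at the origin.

A = [[2,0],[-1,2]]; det(A-λI) = λ^2 - 4λ + 4.
repeated λ = 2 with a single eigenvector.

unstable improper node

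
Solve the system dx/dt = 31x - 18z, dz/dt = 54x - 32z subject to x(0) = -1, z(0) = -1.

Coefficient matrix A = [[31, -18], [54, -32]].
Characteristic polynomial det(A - λI) = λ^2 + λ - 20 = 0.
Eigenvalues λ = 4, -5.
For λ=4: (A-λI) row 1 is [27, -18], so an eigenvector is (-2, -3).
For λ=-5: (A-λI) row 1 is [36, -18], so an eigenvector is (-1, -2).
General solution: K_1e^(4t)(-2,-3) + K_2e^(-5t)(-1,-2).
Applying x(0)=-1, z(0)=-1 gives K_1=1, K_2=-1.

x(t) = -2e^(4t) + e^(-5t), z(t) = -3e^(4t) + 2e^(-5t)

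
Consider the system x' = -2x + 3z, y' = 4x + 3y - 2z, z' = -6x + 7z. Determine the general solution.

Coefficient matrix A = [[-2, 0, 3], [4, 3, -2], [-6, 0, 7]].
det(A - λI) = 0 gives eigenvalues λ = 1, 4, 3.
For λ=1: eigenvector (1,-1,1).
For λ=4: eigenvector (1,0,2).
For λ=3: eigenvector (0,1,0).
General solution: C_1e^(t)(1,-1,1) + C_2e^(4t)(1,0,2) + C_3e^(3t)(0,1,0).

x(t) = C_1e^(t) + C_2e^(4t), y(t) = -C_1e^(t) + C_3e^(3t), z(t) = C_1e^(t) + 2C_2e^(4t)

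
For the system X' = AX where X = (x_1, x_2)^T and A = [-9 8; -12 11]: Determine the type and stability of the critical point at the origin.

A = [[-9,8],[-12,11]]; det(A-λI) = λ^2 - 2λ - 3.
λ = -1, 3: opposite signs.

saddle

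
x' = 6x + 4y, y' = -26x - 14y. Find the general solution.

Coefficient matrix A = [[6, 4], [-26, -14]].
Characteristic polynomial det(A - λI) = λ^2 + 8λ + 20 = 0.
Eigenvalues λ = -4 ± 2i (complex conjugate pair).
For λ=-4+2i: an eigenvector is (1,-2) - i(1,-3) = (1 - i, -2 + 3i).
A real fundamental pair from Re and Im of e^((-4+2i)t)v: X_1 = e^(-4t)(cos(2t)·(1,-2) + sin(2t)·(1,-3)), X_2 = e^(-4t)(sin(2t)·(1,-2) - cos(2t)·(1,-3)).
General solution: C_1X_1 + C_2X_2.

x(t) = C_1e^(-4t)sin(2t) + C_1e^(-4t)cos(2t) + C_2e^(-4t)sin(2t) - C_2e^(-4t)cos(2t), y(t) = -3C_1e^(-4t)sin(2t) - 2C_1e^(-4t)cos(2t) - 2C_2e^(-4t)sin(2t) + 3C_2e^(-4t)cos(2t)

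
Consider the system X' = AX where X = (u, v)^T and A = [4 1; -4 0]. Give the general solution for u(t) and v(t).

Coefficient matrix A = [[4, 1], [-4, 0]].
Characteristic polynomial det(A - λI) = λ^2 - 4λ + 4 = 0.
Single eigenvalue λ = 2 with algebraic multiplicity 2.
Eigenvector v = (1,-2); generalized eigenvector w with (A-λI)w=v is (-1,3).
General solution: e^(2t)[c_1·v + c_2·(t·v + w)].

u(t) = c_1e^(2t) + c_2te^(2t) - c_2e^(2t), v(t) = -2c_1e^(2t) - 2c_2te^(2t) + 3c_2e^(2t)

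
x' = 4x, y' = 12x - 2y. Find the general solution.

Coefficient matrix A = [[4, 0], [12, -2]].
Characteristic polynomial det(A - λI) = λ^2 - 2λ - 8 = 0.
Eigenvalues λ = 4, -2.
For λ=4: (A-λI) row 2 is [12, -6], so an eigenvector is (1, 2).
For λ=-2: (A-λI) row 1 is [6, 0], so an eigenvector is (0, 1).
General solution: c_1e^(4t)(1,2) + c_2e^(-2t)(0,1).

x(t) = c_1e^(4t), y(t) = 2c_1e^(4t) + c_2e^(-2t)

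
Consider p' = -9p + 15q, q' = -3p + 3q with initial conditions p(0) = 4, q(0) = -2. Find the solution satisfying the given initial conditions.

p(t) = -18e^(-3t)sin(3t) + 4e^(-3t)cos(3t), q(t) = -8e^(-3t)sin(3t) - 2e^(-3t)cos(3t)

Coefficient matrix A = [[-9, 15], [-3, 3]].
Characteristic polynomial det(A - λI) = λ^2 + 6λ + 18 = 0.
Eigenvalues λ = -3 ± 3i (complex conjugate pair).
For λ=-3+3i: an eigenvector is (-2,-1) - i(-1,0) = (-2 + i, -1).
A real fundamental pair from Re and Im of e^((-3+3i)t)v: X_1 = e^(-3t)(cos(3t)·(-2,-1) + sin(3t)·(-1,0)), X_2 = e^(-3t)(sin(3t)·(-2,-1) - cos(3t)·(-1,0)).
General solution: c_1X_1 + c_2X_2.
Applying p(0)=4, q(0)=-2 gives c_1=2, c_2=8.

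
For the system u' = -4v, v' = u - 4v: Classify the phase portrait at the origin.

stable improper node

A = [[0,-4],[1,-4]]; det(A-λI) = λ^2 + 4λ + 4.
repeated λ = -2 with a single eigenvector.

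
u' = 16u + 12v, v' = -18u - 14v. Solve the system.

Coefficient matrix A = [[16, 12], [-18, -14]].
Characteristic polynomial det(A - λI) = λ^2 - 2λ - 8 = 0.
Eigenvalues λ = -2, 4.
For λ=-2: (A-λI) row 1 is [18, 12], so an eigenvector is (-2, 3).
For λ=4: (A-λI) row 1 is [12, 12], so an eigenvector is (-1, 1).
General solution: K_1e^(-2t)(-2,3) + K_2e^(4t)(-1,1).

u(t) = -2K_1e^(-2t) - K_2e^(4t), v(t) = 3K_1e^(-2t) + K_2e^(4t)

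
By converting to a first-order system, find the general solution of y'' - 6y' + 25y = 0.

Let x_1 = y, x_2 = y'. Then x_1' = x_2 and x_2' = -25x_1 + 6x_2.
A = [[0,1],[-25,6]]; det(A-λI) = λ^2 - 6λ + 25.
Eigenvalues λ = 3 ± 4i.

y(t) = K_1e^(3t)cos(4t) + K_2e^(3t)sin(4t)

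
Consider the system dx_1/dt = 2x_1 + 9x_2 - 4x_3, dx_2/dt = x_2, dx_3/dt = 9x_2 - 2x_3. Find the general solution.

Coefficient matrix A = [[2, 9, -4], [0, 1, 0], [0, 9, -2]].
det(A - λI) = 0 gives eigenvalues λ = 2, 1, -2.
For λ=2: eigenvector (1,0,0).
For λ=1: eigenvector (3,1,3).
For λ=-2: eigenvector (1,0,1).
General solution: C_1e^(2t)(1,0,0) + C_2e^(t)(3,1,3) + C_3e^(-2t)(1,0,1).

x_1(t) = C_1e^(2t) + 3C_2e^(t) + C_3e^(-2t), x_2(t) = C_2e^(t), x_3(t) = 3C_2e^(t) + C_3e^(-2t)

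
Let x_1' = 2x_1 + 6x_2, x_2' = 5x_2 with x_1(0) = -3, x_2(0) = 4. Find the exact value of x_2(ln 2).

A = [[2,6],[0,5]]; eigenvalues λ = 2, 5.
Eigenvectors: (-1,0) for λ=2, (2,1) for λ=5.
From the initial condition, c_1 = 11, c_2 = 4.
x_2(ln 2) = (11)(2^2)(0) + (4)(2^5)(1) = 128.

128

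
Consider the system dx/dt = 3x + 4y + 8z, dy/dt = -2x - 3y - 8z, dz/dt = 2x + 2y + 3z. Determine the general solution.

Coefficient matrix A = [[3, 4, 8], [-2, -3, -8], [2, 2, 3]].
det(A - λI) = 0 gives eigenvalues λ = -1, 1, 3.
For λ=-1: eigenvector (1,-1,0).
For λ=1: eigenvector (2,-3,1).
For λ=3: eigenvector (2,-2,1).
General solution: C_1e^(-t)(1,-1,0) + C_2e^(t)(2,-3,1) + C_3e^(3t)(2,-2,1).

x(t) = C_1e^(-t) + 2C_2e^(t) + 2C_3e^(3t), y(t) = -C_1e^(-t) - 3C_2e^(t) - 2C_3e^(3t), z(t) = C_2e^(t) + C_3e^(3t)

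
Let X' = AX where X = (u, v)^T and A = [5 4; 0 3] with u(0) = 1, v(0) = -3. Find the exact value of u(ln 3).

A = [[5,4],[0,3]]; eigenvalues λ = 5, 3.
Eigenvectors: (1,0) for λ=5, (2,-1) for λ=3.
From the initial condition, c_1 = -5, c_2 = 3.
u(ln 3) = (-5)(3^5)(1) + (3)(3^3)(2) = -1053.

-1053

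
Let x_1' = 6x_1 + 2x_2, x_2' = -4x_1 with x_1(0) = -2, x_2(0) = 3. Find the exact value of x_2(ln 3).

99

A = [[6,2],[-4,0]]; eigenvalues λ = 4, 2.
Eigenvectors: (-1,1) for λ=4, (1,-2) for λ=2.
From the initial condition, c_1 = 1, c_2 = -1.
x_2(ln 3) = (1)(3^4)(1) + (-1)(3^2)(-2) = 99.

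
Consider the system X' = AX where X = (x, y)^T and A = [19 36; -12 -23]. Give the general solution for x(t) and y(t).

Coefficient matrix A = [[19, 36], [-12, -23]].
Characteristic polynomial det(A - λI) = λ^2 + 4λ - 5 = 0.
Eigenvalues λ = 1, -5.
For λ=1: (A-λI) row 1 is [18, 36], so an eigenvector is (-2, 1).
For λ=-5: (A-λI) row 1 is [24, 36], so an eigenvector is (3, -2).
General solution: C_1e^(t)(-2,1) + C_2e^(-5t)(3,-2).

x(t) = -2C_1e^(t) + 3C_2e^(-5t), y(t) = C_1e^(t) - 2C_2e^(-5t)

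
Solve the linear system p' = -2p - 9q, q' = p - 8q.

Coefficient matrix A = [[-2, -9], [1, -8]].
Characteristic polynomial det(A - λI) = λ^2 + 10λ + 25 = 0.
Single eigenvalue λ = -5 with algebraic multiplicity 2.
Eigenvector v = (3,1); generalized eigenvector w with (A-λI)w=v is (1,0).
General solution: e^(-5t)[c_1·v + c_2·(t·v + w)].

p(t) = 3c_1e^(-5t) + 3c_2te^(-5t) + c_2e^(-5t), q(t) = c_1e^(-5t) + c_2te^(-5t)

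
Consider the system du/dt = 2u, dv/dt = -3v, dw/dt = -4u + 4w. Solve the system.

u(t) = K_1e^(2t), v(t) = K_2e^(-3t), w(t) = 2K_1e^(2t) + K_3e^(4t)

Coefficient matrix A = [[2, 0, 0], [0, -3, 0], [-4, 0, 4]].
det(A - λI) = 0 gives eigenvalues λ = 2, -3, 4.
For λ=2: eigenvector (1,0,2).
For λ=-3: eigenvector (0,1,0).
For λ=4: eigenvector (0,0,1).
General solution: K_1e^(2t)(1,0,2) + K_2e^(-3t)(0,1,0) + K_3e^(4t)(0,0,1).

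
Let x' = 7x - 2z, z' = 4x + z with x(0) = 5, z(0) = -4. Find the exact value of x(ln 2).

A = [[7,-2],[4,1]]; eigenvalues λ = 3, 5.
Eigenvectors: (1,2) for λ=3, (-1,-1) for λ=5.
From the initial condition, c_1 = -9, c_2 = -14.
x(ln 2) = (-9)(2^3)(1) + (-14)(2^5)(-1) = 376.

376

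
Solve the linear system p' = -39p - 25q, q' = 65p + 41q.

p(t) = -c_1e^(t)sin(5t) + 2c_1e^(t)cos(5t) + 2c_2e^(t)sin(5t) + c_2e^(t)cos(5t), q(t) = 2c_1e^(t)sin(5t) - 3c_1e^(t)cos(5t) - 3c_2e^(t)sin(5t) - 2c_2e^(t)cos(5t)

Coefficient matrix A = [[-39, -25], [65, 41]].
Characteristic polynomial det(A - λI) = λ^2 - 2λ + 26 = 0.
Eigenvalues λ = 1 ± 5i (complex conjugate pair).
For λ=1+5i: an eigenvector is (2,-3) - i(-1,2) = (2 + i, -3 - 2i).
A real fundamental pair from Re and Im of e^((1+5i)t)v: X_1 = e^(t)(cos(5t)·(2,-3) + sin(5t)·(-1,2)), X_2 = e^(t)(sin(5t)·(2,-3) - cos(5t)·(-1,2)).
General solution: c_1X_1 + c_2X_2.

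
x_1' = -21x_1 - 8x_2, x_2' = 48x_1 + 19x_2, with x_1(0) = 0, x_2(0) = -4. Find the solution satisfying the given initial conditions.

Coefficient matrix A = [[-21, -8], [48, 19]].
Characteristic polynomial det(A - λI) = λ^2 + 2λ - 15 = 0.
Eigenvalues λ = 3, -5.
For λ=3: (A-λI) row 1 is [-24, -8], so an eigenvector is (-1, 3).
For λ=-5: (A-λI) row 1 is [-16, -8], so an eigenvector is (-1, 2).
General solution: C_1e^(3t)(-1,3) + C_2e^(-5t)(-1,2).
Applying x_1(0)=0, x_2(0)=-4 gives C_1=-4, C_2=4.

x_1(t) = 4e^(3t) - 4e^(-5t), x_2(t) = -12e^(3t) + 8e^(-5t)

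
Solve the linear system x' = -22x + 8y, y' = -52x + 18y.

Coefficient matrix A = [[-22, 8], [-52, 18]].
Characteristic polynomial det(A - λI) = λ^2 + 4λ + 20 = 0.
Eigenvalues λ = -2 ± 4i (complex conjugate pair).
For λ=-2+4i: an eigenvector is (1,2) - i(-1,-3) = (1 + i, 2 + 3i).
A real fundamental pair from Re and Im of e^((-2+4i)t)v: X_1 = e^(-2t)(cos(4t)·(1,2) + sin(4t)·(-1,-3)), X_2 = e^(-2t)(sin(4t)·(1,2) - cos(4t)·(-1,-3)).
General solution: K_1X_1 + K_2X_2.

x(t) = -K_1e^(-2t)sin(4t) + K_1e^(-2t)cos(4t) + K_2e^(-2t)sin(4t) + K_2e^(-2t)cos(4t), y(t) = -3K_1e^(-2t)sin(4t) + 2K_1e^(-2t)cos(4t) + 2K_2e^(-2t)sin(4t) + 3K_2e^(-2t)cos(4t)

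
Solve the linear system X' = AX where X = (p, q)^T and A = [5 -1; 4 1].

p(t) = -C_1e^(3t) - C_2te^(3t) - C_2e^(3t), q(t) = -2C_1e^(3t) - 2C_2te^(3t) - C_2e^(3t)

Coefficient matrix A = [[5, -1], [4, 1]].
Characteristic polynomial det(A - λI) = λ^2 - 6λ + 9 = 0.
Single eigenvalue λ = 3 with algebraic multiplicity 2.
Eigenvector v = (-1,-2); generalized eigenvector w with (A-λI)w=v is (-1,-1).
General solution: e^(3t)[C_1·v + C_2·(t·v + w)].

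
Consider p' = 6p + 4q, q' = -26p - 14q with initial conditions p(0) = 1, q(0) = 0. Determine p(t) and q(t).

p(t) = 5e^(-4t)sin(2t) + e^(-4t)cos(2t), q(t) = -13e^(-4t)sin(2t)

Coefficient matrix A = [[6, 4], [-26, -14]].
Characteristic polynomial det(A - λI) = λ^2 + 8λ + 20 = 0.
Eigenvalues λ = -4 ± 2i (complex conjugate pair).
For λ=-4+2i: an eigenvector is (-1,2) - i(-1,3) = (-1 + i, 2 - 3i).
A real fundamental pair from Re and Im of e^((-4+2i)t)v: X_1 = e^(-4t)(cos(2t)·(-1,2) + sin(2t)·(-1,3)), X_2 = e^(-4t)(sin(2t)·(-1,2) - cos(2t)·(-1,3)).
General solution: C_1X_1 + C_2X_2.
Applying p(0)=1, q(0)=0 gives C_1=-3, C_2=-2.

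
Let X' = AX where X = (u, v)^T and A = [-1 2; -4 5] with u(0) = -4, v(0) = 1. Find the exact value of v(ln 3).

243

A = [[-1,2],[-4,5]]; eigenvalues λ = 3, 1.
Eigenvectors: (1,2) for λ=3, (1,1) for λ=1.
From the initial condition, c_1 = 5, c_2 = -9.
v(ln 3) = (5)(3^3)(2) + (-9)(3^1)(1) = 243.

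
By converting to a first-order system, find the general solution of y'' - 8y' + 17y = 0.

y(t) = c_1e^(4t)cos(t) + c_2e^(4t)sin(t)

Let x_1 = y, x_2 = y'. Then x_1' = x_2 and x_2' = -17x_1 + 8x_2.
A = [[0,1],[-17,8]]; det(A-λI) = λ^2 - 8λ + 17.
Eigenvalues λ = 4 ± i.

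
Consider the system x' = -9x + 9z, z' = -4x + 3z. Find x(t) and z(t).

x(t) = -3K_1e^(-3t) - 3K_2te^(-3t) + 2K_2e^(-3t), z(t) = -2K_1e^(-3t) - 2K_2te^(-3t) + K_2e^(-3t)

Coefficient matrix A = [[-9, 9], [-4, 3]].
Characteristic polynomial det(A - λI) = λ^2 + 6λ + 9 = 0.
Single eigenvalue λ = -3 with algebraic multiplicity 2.
Eigenvector v = (-3,-2); generalized eigenvector w with (A-λI)w=v is (2,1).
General solution: e^(-3t)[K_1·v + K_2·(t·v + w)].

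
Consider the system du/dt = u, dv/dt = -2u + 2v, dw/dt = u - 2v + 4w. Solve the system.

u(t) = c_3e^(t), v(t) = c_2e^(2t) + 2c_3e^(t), w(t) = c_1e^(4t) + c_2e^(2t) + c_3e^(t)

Coefficient matrix A = [[1, 0, 0], [-2, 2, 0], [1, -2, 4]].
det(A - λI) = 0 gives eigenvalues λ = 4, 2, 1.
For λ=4: eigenvector (0,0,1).
For λ=2: eigenvector (0,1,1).
For λ=1: eigenvector (1,2,1).
General solution: c_1e^(4t)(0,0,1) + c_2e^(2t)(0,1,1) + c_3e^(t)(1,2,1).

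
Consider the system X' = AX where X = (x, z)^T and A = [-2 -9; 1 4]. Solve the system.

Coefficient matrix A = [[-2, -9], [1, 4]].
Characteristic polynomial det(A - λI) = λ^2 - 2λ + 1 = 0.
Single eigenvalue λ = 1 with algebraic multiplicity 2.
Eigenvector v = (3,-1); generalized eigenvector w with (A-λI)w=v is (2,-1).
General solution: e^(t)[K_1·v + K_2·(t·v + w)].

x(t) = 3K_1e^(t) + 3K_2te^(t) + 2K_2e^(t), z(t) = -K_1e^(t) - K_2te^(t) - K_2e^(t)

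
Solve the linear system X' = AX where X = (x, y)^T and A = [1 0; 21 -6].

Coefficient matrix A = [[1, 0], [21, -6]].
Characteristic polynomial det(A - λI) = λ^2 + 5λ - 6 = 0.
Eigenvalues λ = -6, 1.
For λ=-6: (A-λI) row 1 is [7, 0], so an eigenvector is (0, 1).
For λ=1: (A-λI) row 2 is [21, -7], so an eigenvector is (-1, -3).
General solution: c_1e^(-6t)(0,1) + c_2e^(t)(-1,-3).

x(t) = -c_2e^(t), y(t) = c_1e^(-6t) - 3c_2e^(t)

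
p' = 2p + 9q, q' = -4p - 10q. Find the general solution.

p(t) = -3c_1e^(-4t) - 3c_2te^(-4t) + c_2e^(-4t), q(t) = 2c_1e^(-4t) + 2c_2te^(-4t) - c_2e^(-4t)

Coefficient matrix A = [[2, 9], [-4, -10]].
Characteristic polynomial det(A - λI) = λ^2 + 8λ + 16 = 0.
Single eigenvalue λ = -4 with algebraic multiplicity 2.
Eigenvector v = (-3,2); generalized eigenvector w with (A-λI)w=v is (1,-1).
General solution: e^(-4t)[c_1·v + c_2·(t·v + w)].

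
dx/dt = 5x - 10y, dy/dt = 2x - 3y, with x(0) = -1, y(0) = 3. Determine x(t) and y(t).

x(t) = -17e^(t)sin(2t) - e^(t)cos(2t), y(t) = -7e^(t)sin(2t) + 3e^(t)cos(2t)

Coefficient matrix A = [[5, -10], [2, -3]].
Characteristic polynomial det(A - λI) = λ^2 - 2λ + 5 = 0.
Eigenvalues λ = 1 ± 2i (complex conjugate pair).
For λ=1+2i: an eigenvector is (-2,-1) - i(1,0) = (-2 - i, -1).
A real fundamental pair from Re and Im of e^((1+2i)t)v: X_1 = e^(t)(cos(2t)·(-2,-1) + sin(2t)·(1,0)), X_2 = e^(t)(sin(2t)·(-2,-1) - cos(2t)·(1,0)).
General solution: C_1X_1 + C_2X_2.
Applying x(0)=-1, y(0)=3 gives C_1=-3, C_2=7.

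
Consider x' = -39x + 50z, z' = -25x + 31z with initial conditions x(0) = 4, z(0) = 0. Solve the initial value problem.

x(t) = -28e^(-4t)sin(5t) + 4e^(-4t)cos(5t), z(t) = -20e^(-4t)sin(5t)

Coefficient matrix A = [[-39, 50], [-25, 31]].
Characteristic polynomial det(A - λI) = λ^2 + 8λ + 41 = 0.
Eigenvalues λ = -4 ± 5i (complex conjugate pair).
For λ=-4+5i: an eigenvector is (-3,-2) - i(1,1) = (-3 - i, -2 - i).
A real fundamental pair from Re and Im of e^((-4+5i)t)v: X_1 = e^(-4t)(cos(5t)·(-3,-2) + sin(5t)·(1,1)), X_2 = e^(-4t)(sin(5t)·(-3,-2) - cos(5t)·(1,1)).
General solution: c_1X_1 + c_2X_2.
Applying x(0)=4, z(0)=0 gives c_1=-4, c_2=8.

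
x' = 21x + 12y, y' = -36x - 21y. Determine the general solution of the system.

x(t) = C_1e^(-3t) + 2C_2e^(3t), y(t) = -2C_1e^(-3t) - 3C_2e^(3t)

Coefficient matrix A = [[21, 12], [-36, -21]].
Characteristic polynomial det(A - λI) = λ^2 - 9 = 0.
Eigenvalues λ = -3, 3.
For λ=-3: (A-λI) row 1 is [24, 12], so an eigenvector is (1, -2).
For λ=3: (A-λI) row 1 is [18, 12], so an eigenvector is (2, -3).
General solution: C_1e^(-3t)(1,-2) + C_2e^(3t)(2,-3).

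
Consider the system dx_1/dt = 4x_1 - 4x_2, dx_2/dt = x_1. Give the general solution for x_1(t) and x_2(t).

Coefficient matrix A = [[4, -4], [1, 0]].
Characteristic polynomial det(A - λI) = λ^2 - 4λ + 4 = 0.
Single eigenvalue λ = 2 with algebraic multiplicity 2.
Eigenvector v = (2,1); generalized eigenvector w with (A-λI)w=v is (3,1).
General solution: e^(2t)[c_1·v + c_2·(t·v + w)].

x_1(t) = 2c_1e^(2t) + 2c_2te^(2t) + 3c_2e^(2t), x_2(t) = c_1e^(2t) + c_2te^(2t) + c_2e^(2t)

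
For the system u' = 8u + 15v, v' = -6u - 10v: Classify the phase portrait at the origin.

stable spiral

A = [[8,15],[-6,-10]]; det(A-λI) = λ^2 + 2λ + 10.
λ = -1 ± 3i: negative real part.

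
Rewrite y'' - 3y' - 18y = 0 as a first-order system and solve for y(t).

y(t) = C_1e^(6t) + C_2e^(-3t)

Let x_1 = y, x_2 = y'. Then x_1' = x_2 and x_2' = 18x_1 + 3x_2.
A = [[0,1],[18,3]]; det(A-λI) = λ^2 - 3λ - 18.
Eigenvalues λ = 6, -3 with eigenvectors (1,6), (1,-3).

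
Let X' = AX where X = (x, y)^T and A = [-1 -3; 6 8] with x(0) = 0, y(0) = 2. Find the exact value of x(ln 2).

A = [[-1,-3],[6,8]]; eigenvalues λ = 2, 5.
Eigenvectors: (1,-1) for λ=2, (1,-2) for λ=5.
From the initial condition, c_1 = 2, c_2 = -2.
x(ln 2) = (2)(2^2)(1) + (-2)(2^5)(1) = -56.

-56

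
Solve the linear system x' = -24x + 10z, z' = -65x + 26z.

x(t) = -K_1e^(t)sin(5t) - K_1e^(t)cos(5t) - K_2e^(t)sin(5t) + K_2e^(t)cos(5t), z(t) = -2K_1e^(t)sin(5t) - 3K_1e^(t)cos(5t) - 3K_2e^(t)sin(5t) + 2K_2e^(t)cos(5t)

Coefficient matrix A = [[-24, 10], [-65, 26]].
Characteristic polynomial det(A - λI) = λ^2 - 2λ + 26 = 0.
Eigenvalues λ = 1 ± 5i (complex conjugate pair).
For λ=1+5i: an eigenvector is (-1,-3) - i(-1,-2) = (-1 + i, -3 + 2i).
A real fundamental pair from Re and Im of e^((1+5i)t)v: X_1 = e^(t)(cos(5t)·(-1,-3) + sin(5t)·(-1,-2)), X_2 = e^(t)(sin(5t)·(-1,-3) - cos(5t)·(-1,-2)).
General solution: K_1X_1 + K_2X_2.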